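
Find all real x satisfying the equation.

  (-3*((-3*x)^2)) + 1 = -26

Step 1. [(-3*((-3*x)^2)) + 1 = -26] +1 is outermost — subtract 1 both sides, so sub: -3*((-3*x)^2) = -27.
Step 2. [-3*((-3*x)^2) = -27] -3·(inner) — divide through by -3, so div: (-3*x)^2 = 9.
Step 3. [(-3*x)^2 = 9] 9 ≥ 0, LHS is (·)² — take ±√, so sqrt: -3*x = 3 or -3.
Step 4. [-3*x = 3 or -3] -3·(inner) — divide through by -3, so div: x = -1 or 1.

Answer: x ∈ {-1, 1}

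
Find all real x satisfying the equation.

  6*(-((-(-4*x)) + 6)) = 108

Step 1. [6*(-((-(-4*x)) + 6)) = 108] leading coefficient 6: divide by 6. So div: -((-(-4*x)) + 6) = 18.
Step 2. [-((-(-4*x)) + 6) = 18] leading − — multiply by −1 ⇒ neg: (-(-4*x)) + 6 = -18.
Step 3. [(-(-4*x)) + 6 = -18] subtract 6: x sits inside (… + 6) ⇒ sub: -(-4*x) = -24.
Step 4. [-(-4*x) = -24] leading − — multiply by −1. So neg: -4*x = 24.
Step 5. [-4*x = 24] -4 out front; divide by -4, so div: x = -6.

Answer: x ∈ {-6}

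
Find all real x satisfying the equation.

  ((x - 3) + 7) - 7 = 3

Step 1. [((x - 3) + 7) - 7 = 3] 7 comes off first (add 7), so sub: (x - 3) + 7 = 10.
Step 2. [(x - 3) + 7 = 10] the outer +7 inverts by subtracting 7 ⇒ sub: x - 3 = 3.
Step 3. [x - 3 = 3] add 3: x sits inside (… - 3). So sub: x = 6.

Answer: x ∈ {6}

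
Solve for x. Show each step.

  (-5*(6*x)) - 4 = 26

Step 1. [(-5*(6*x)) - 4 = 26] peel the -4: add 4 from each side. So sub: -5*(6*x) = 30.
Step 2. [-5*(6*x) = 30] -5 out front; divide by -5, so div: 6*x = -6.
Step 3. [6*x = -6] 6 out front; divide by 6. So div: x = -1.

Answer: x ∈ {-1}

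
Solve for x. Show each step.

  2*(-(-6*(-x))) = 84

Step 1. [2*(-(-6*(-x))) = 84] divide by the outer 2 ⇒ div: -(-6*(-x)) = 42.
Step 2. [-(-6*(-x)) = 42] flip signs both sides ⇒ neg: -6*(-x) = -42.
Step 3. [-6*(-x) = -42] -6 out front; divide by -6. So div: -x = 7.
Step 4. [-x = 7] leading − — multiply by −1 ⇒ neg: x = -7.

Answer: x ∈ {-7}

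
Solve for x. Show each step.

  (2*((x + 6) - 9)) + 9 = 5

Step 1. [(2*((x + 6) - 9)) + 9 = 5] subtract 9: x sits inside (… + 9). So sub: 2*((x + 6) - 9) = -4.
Step 2. [2*((x + 6) - 9) = -4] divide by the outer 2, so div: (x + 6) - 9 = -2.
Step 3. [(x + 6) - 9 = -2] the outer -9 inverts by adding 9, so sub: x + 6 = 7.
Step 4. [x + 6 = 7] peel the +6: subtract 6 from each side. So sub: x = 1.

Answer: x ∈ {1}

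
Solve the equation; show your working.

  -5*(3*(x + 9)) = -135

Step 1. [-5*(3*(x + 9)) = -135] -5 out front; divide by -5, so div: 3*(x + 9) = 27.
Step 2. [3*(x + 9) = 27] 3·(inner) — divide through by 3. So div: x + 9 = 9.
Step 3. [x + 9 = 9] 9 comes off first (subtract 9) ⇒ sub: x = 0.

Answer: x ∈ {0}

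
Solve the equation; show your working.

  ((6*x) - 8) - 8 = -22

Step 1. [((6*x) - 8) - 8 = -22] add 8: x sits inside (… - 8) ⇒ sub: (6*x) - 8 = -14.
Step 2. [(6*x) - 8 = -14] peel the -8: add 8 from each side ⇒ sub: 6*x = -6.
Step 3. [6*x = -6] 6 out front; divide by 6. So div: x = -1.

Answer: x ∈ {-1}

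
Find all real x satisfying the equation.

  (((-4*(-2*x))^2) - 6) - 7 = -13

Step 1. [(((-4*(-2*x))^2) - 6) - 7 = -13] 7 comes off first (add 7) ⇒ sub: ((-4*(-2*x))^2) - 6 = -6.
Step 2. [((-4*(-2*x))^2) - 6 = -6] -6 is outermost — add 6 both sides ⇒ sub: (-4*(-2*x))^2 = 0.
Step 3. [(-4*(-2*x))^2 = 0] √ both sides: 0 ≥ 0 gives two branches. So sqrt: -4*(-2*x) = 0.
Step 4. [-4*(-2*x) = 0] -4·(inner) — divide through by -4. So div: -2*x = 0.
Step 5. [-2*x = 0] -2 out front; divide by -2 ⇒ div: x = 0.

Answer: x ∈ {0}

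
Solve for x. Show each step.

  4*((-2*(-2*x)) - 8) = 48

Step 1. [4*((-2*(-2*x)) - 8) = 48] 4 out front; divide by 4, so div: (-2*(-2*x)) - 8 = 12.
Step 2. [(-2*(-2*x)) - 8 = 12] the outer -8 inverts by adding 8, so sub: -2*(-2*x) = 20.
Step 3. [-2*(-2*x) = 20] -2·(inner) — divide through by -2. So div: -2*x = -10.
Step 4. [-2*x = -10] -2 out front; divide by -2 ⇒ div: x = 5.

Answer: x ∈ {5}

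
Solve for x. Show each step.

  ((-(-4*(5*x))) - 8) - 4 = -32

Step 1. [((-(-4*(5*x))) - 8) - 4 = -32] add 4: x sits inside (… - 4), so sub: (-(-4*(5*x))) - 8 = -28.
Step 2. [(-(-4*(5*x))) - 8 = -28] the outer -8 inverts by adding 8, so sub: -(-4*(5*x)) = -20.
Step 3. [-(-4*(5*x)) = -20] leading − — multiply by −1 ⇒ neg: -4*(5*x) = 20.
Step 4. [-4*(5*x) = 20] -4 out front; divide by -4 ⇒ div: 5*x = -5.
Step 5. [5*x = -5] 5 out front; divide by 5 ⇒ div: x = -1.

Answer: x ∈ {-1}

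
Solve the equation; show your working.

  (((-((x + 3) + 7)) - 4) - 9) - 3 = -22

Step 1. [(((-((x + 3) + 7)) - 4) - 9) - 3 = -22] -3 is outermost — add 3 both sides. So sub: ((-((x + 3) + 7)) - 4) - 9 = -19.
Step 2. [((-((x + 3) + 7)) - 4) - 9 = -19] the outer -9 inverts by adding 9 ⇒ sub: (-((x + 3) + 7)) - 4 = -10.
Step 3. [(-((x + 3) + 7)) - 4 = -10] add 4: x sits inside (… - 4) ⇒ sub: -((x + 3) + 7) = -6.
Step 4. [-((x + 3) + 7) = -6] flip signs both sides ⇒ neg: (x + 3) + 7 = 6.
Step 5. [(x + 3) + 7 = 6] peel the +7: subtract 7 from each side ⇒ sub: x + 3 = -1.
Step 6. [x + 3 = -1] the outer +3 inverts by subtracting 3 ⇒ sub: x = -4.

Answer: x ∈ {-4}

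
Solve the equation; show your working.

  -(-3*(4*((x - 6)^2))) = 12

Step 1. [-(-3*(4*((x - 6)^2))) = 12] leading − — multiply by −1 ⇒ neg: -3*(4*((x - 6)^2)) = -12.
Step 2. [-3*(4*((x - 6)^2)) = -12] -3 out front; divide by -3. So div: 4*((x - 6)^2) = 4.
Step 3. [4*((x - 6)^2) = 4] LHS = 4·(…); ÷4 both sides ⇒ div: (x - 6)^2 = 1.
Step 4. [(x - 6)^2 = 1] 1 ≥ 0, LHS is (·)² — take ±√, so sqrt: x - 6 = 1 or -1.
Step 5. [x - 6 = 1 or -1] peel the -6: add 6 from each side. So sub: x = 7 or 5.

Answer: x ∈ {5, 7}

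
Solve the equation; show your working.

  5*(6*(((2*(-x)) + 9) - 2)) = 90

Step 1. [5*(6*(((2*(-x)) + 9) - 2)) = 90] 5·(inner) — divide through by 5 ⇒ div: 6*(((2*(-x)) + 9) - 2) = 18.
Step 2. [6*(((2*(-x)) + 9) - 2) = 18] divide by the outer 6. So div: ((2*(-x)) + 9) - 2 = 3.
Step 3. [((2*(-x)) + 9) - 2 = 3] 2 comes off first (add 2), so sub: (2*(-x)) + 9 = 5.
Step 4. [(2*(-x)) + 9 = 5] subtract 9: x sits inside (… + 9), so sub: 2*(-x) = -4.
Step 5. [2*(-x) = -4] LHS = 2·(…); ÷2 both sides, so div: -x = -2.
Step 6. [-x = -2] flip signs both sides ⇒ neg: x = 2.

Answer: x ∈ {2}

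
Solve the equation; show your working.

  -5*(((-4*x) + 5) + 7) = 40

Step 1. [-5*(((-4*x) + 5) + 7) = 40] -5·(inner) — divide through by -5 ⇒ div: ((-4*x) + 5) + 7 = -8.
Step 2. [((-4*x) + 5) + 7 = -8] the outer +7 inverts by subtracting 7 ⇒ sub: (-4*x) + 5 = -15.
Step 3. [(-4*x) + 5 = -15] subtract 5: x sits inside (… + 5) ⇒ sub: -4*x = -20.
Step 4. [-4*x = -20] leading coefficient -4: divide by -4 ⇒ div: x = 5.

Answer: x ∈ {5}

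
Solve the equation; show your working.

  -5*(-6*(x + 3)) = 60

Step 1. [-5*(-6*(x + 3)) = 60] divide by the outer -5. So div: -6*(x + 3) = -12.
Step 2. [-6*(x + 3) = -12] divide by the outer -6, so div: x + 3 = 2.
Step 3. [x + 3 = 2] 3 comes off first (subtract 3) ⇒ sub: x = -1.

Answer: x ∈ {-1}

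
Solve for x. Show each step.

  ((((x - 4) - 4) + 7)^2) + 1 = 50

Step 1. [((((x - 4) - 4) + 7)^2) + 1 = 50] subtract 1: x sits inside (… + 1) ⇒ sub: (((x - 4) - 4) + 7)^2 = 49.
Step 2. [(((x - 4) - 4) + 7)^2 = 49] 49 ≥ 0, LHS is (·)² — take ±√, so sqrt: ((x - 4) - 4) + 7 = 7 or -7.
Step 3. [((x - 4) - 4) + 7 = 7 or -7] the outer +7 inverts by subtracting 7 ⇒ sub: (x - 4) - 4 = 0 or -14.
Step 4. [(x - 4) - 4 = 0 or -14] 4 comes off first (add 4). So sub: x - 4 = 4 or -10.
Step 5. [x - 4 = 4 or -10] 4 comes off first (add 4) ⇒ sub: x = 8 or -6.

Answer: x ∈ {-6, 8}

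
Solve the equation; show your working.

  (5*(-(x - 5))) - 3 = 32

Step 1. [(5*(-(x - 5))) - 3 = 32] the outer -3 inverts by adding 3, so sub: 5*(-(x - 5)) = 35.
Step 2. [5*(-(x - 5)) = 35] 5 out front; divide by 5. So div: -(x - 5) = 7.
Step 3. [-(x - 5) = 7] flip signs both sides. So neg: x - 5 = -7.
Step 4. [x - 5 = -7] -5 is outermost — add 5 both sides ⇒ sub: x = -2.

Answer: x ∈ {-2}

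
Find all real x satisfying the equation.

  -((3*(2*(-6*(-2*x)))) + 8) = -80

Step 1. [-((3*(2*(-6*(-2*x)))) + 8) = -80] flip signs both sides ⇒ neg: (3*(2*(-6*(-2*x)))) + 8 = 80.
Step 2. [(3*(2*(-6*(-2*x)))) + 8 = 80] 8 comes off first (subtract 8), so sub: 3*(2*(-6*(-2*x))) = 72.
Step 3. [3*(2*(-6*(-2*x))) = 72] leading coefficient 3: divide by 3, so div: 2*(-6*(-2*x)) = 24.
Step 4. [2*(-6*(-2*x)) = 24] LHS = 2·(…); ÷2 both sides. So div: -6*(-2*x) = 12.
Step 5. [-6*(-2*x) = 12] leading coefficient -6: divide by -6. So div: -2*x = -2.
Step 6. [-2*x = -2] divide by the outer -2 ⇒ div: x = 1.

Answer: x ∈ {1}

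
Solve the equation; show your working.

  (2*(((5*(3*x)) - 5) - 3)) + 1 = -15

Step 1. [(2*(((5*(3*x)) - 5) - 3)) + 1 = -15] 1 comes off first (subtract 1), so sub: 2*(((5*(3*x)) - 5) - 3) = -16.
Step 2. [2*(((5*(3*x)) - 5) - 3) = -16] 2·(inner) — divide through by 2. So div: ((5*(3*x)) - 5) - 3 = -8.
Step 3. [((5*(3*x)) - 5) - 3 = -8] peel the -3: add 3 from each side, so sub: (5*(3*x)) - 5 = -5.
Step 4. [(5*(3*x)) - 5 = -5] 5 | LHS and 5 | -5: pull 5 out. So factor: (3*x) - 1 = -1.
Step 5. [(3*x) - 1 = -1] 1 comes off first (add 1). So sub: 3*x = 0.
Step 6. [3*x = 0] 3 out front; divide by 3. So div: x = 0.

Answer: x ∈ {0}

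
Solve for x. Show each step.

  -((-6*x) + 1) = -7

Step 1. [-((-6*x) + 1) = -7] flip signs both sides ⇒ neg: (-6*x) + 1 = 7.
Step 2. [(-6*x) + 1 = 7] 1 comes off first (subtract 1). So sub: -6*x = 6.
Step 3. [-6*x = 6] leading coefficient -6: divide by -6 ⇒ div: x = -1.

Answer: x ∈ {-1}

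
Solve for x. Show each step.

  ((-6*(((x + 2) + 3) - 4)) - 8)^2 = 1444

Step 1. [((-6*(((x + 2) + 3) - 4)) - 8)^2 = 1444] √ both sides: 1444 ≥ 0 gives two branches ⇒ sqrt: (-6*(((x + 2) + 3) - 4)) - 8 = 38 or -38.
Step 2. [(-6*(((x + 2) + 3) - 4)) - 8 = 38 or -38] the outer -8 inverts by adding 8, so sub: -6*(((x + 2) + 3) - 4) = 46 or -30.
Step 3. [-6*(((x + 2) + 3) - 4) = 46 or -30] LHS = -6·(…); ÷-6 both sides ⇒ div: ((x + 2) + 3) - 4 = -23/3 or 5.
Step 4. [((x + 2) + 3) - 4 = -23/3 or 5] peel the -4: add 4 from each side, so sub: (x + 2) + 3 = -11/3 or 9.
Step 5. [(x + 2) + 3 = -11/3 or 9] subtract 3: x sits inside (… + 3) ⇒ sub: x + 2 = -20/3 or 6.
Step 6. [x + 2 = -20/3 or 6] subtract 2: x sits inside (… + 2) ⇒ sub: x = -26/3 or 4.

Answer: x ∈ {-26/3, 4}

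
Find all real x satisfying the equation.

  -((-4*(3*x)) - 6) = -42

Step 1. [-((-4*(3*x)) - 6) = -42] flip signs both sides ⇒ neg: (-4*(3*x)) - 6 = 42.
Step 2. [(-4*(3*x)) - 6 = 42] peel the -6: add 6 from each side ⇒ sub: -4*(3*x) = 48.
Step 3. [-4*(3*x) = 48] -4 out front; divide by -4. So div: 3*x = -12.
Step 4. [3*x = -12] LHS = 3·(…); ÷3 both sides, so div: x = -4.

Answer: x ∈ {-4}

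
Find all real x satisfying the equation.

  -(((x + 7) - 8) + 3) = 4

Step 1. [-(((x + 7) - 8) + 3) = 4] LHS negated; negate both sides. So neg: ((x + 7) - 8) + 3 = -4.
Step 2. [((x + 7) - 8) + 3 = -4] 3 comes off first (subtract 3). So sub: (x + 7) - 8 = -7.
Step 3. [(x + 7) - 8 = -7] 8 comes off first (add 8), so sub: x + 7 = 1.
Step 4. [x + 7 = 1] 7 comes off first (subtract 7). So sub: x = -6.

Answer: x ∈ {-6}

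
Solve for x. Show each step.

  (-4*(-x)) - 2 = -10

Step 1. [(-4*(-x)) - 2 = -10] add 2: x sits inside (… - 2). So sub: -4*(-x) = -8.
Step 2. [-4*(-x) = -8] -4·(inner) — divide through by -4 ⇒ div: -x = 2.
Step 3. [-x = 2] LHS negated; negate both sides. So neg: x = -2.

Answer: x ∈ {-2}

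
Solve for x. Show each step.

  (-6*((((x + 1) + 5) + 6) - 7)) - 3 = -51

Step 1. [(-6*((((x + 1) + 5) + 6) - 7)) - 3 = -51] 3 comes off first (add 3) ⇒ sub: -6*((((x + 1) + 5) + 6) - 7) = -48.
Step 2. [-6*((((x + 1) + 5) + 6) - 7) = -48] -6 out front; divide by -6 ⇒ div: (((x + 1) + 5) + 6) - 7 = 8.
Step 3. [(((x + 1) + 5) + 6) - 7 = 8] peel the -7: add 7 from each side, so sub: ((x + 1) + 5) + 6 = 15.
Step 4. [((x + 1) + 5) + 6 = 15] +6 is outermost — subtract 6 both sides ⇒ sub: (x + 1) + 5 = 9.
Step 5. [(x + 1) + 5 = 9] 5 comes off first (subtract 5). So sub: x + 1 = 4.
Step 6. [x + 1 = 4] subtract 1: x sits inside (… + 1), so sub: x = 3.

Answer: x ∈ {3}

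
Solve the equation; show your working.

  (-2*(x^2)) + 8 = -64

Step 1. [(-2*(x^2)) + 8 = -64] -2 divides every term; factor it out. So factor: (x^2) - 4 = 32.
Step 2. [(x^2) - 4 = 32] -4 is outermost — add 4 both sides. So sub: x^2 = 36.
Step 3. [x^2 = 36] 36 ≥ 0, LHS is (·)² — take ±√. So sqrt: x = 6 or -6.

Answer: x ∈ {-6, 6}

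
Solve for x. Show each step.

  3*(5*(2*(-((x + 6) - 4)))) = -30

Step 1. [3*(5*(2*(-((x + 6) - 4)))) = -30] LHS = 3·(…); ÷3 both sides. So div: 5*(2*(-((x + 6) - 4))) = -10.
Step 2. [5*(2*(-((x + 6) - 4))) = -10] LHS = 5·(…); ÷5 both sides, so div: 2*(-((x + 6) - 4)) = -2.
Step 3. [2*(-((x + 6) - 4)) = -2] LHS = 2·(…); ÷2 both sides, so div: -((x + 6) - 4) = -1.
Step 4. [-((x + 6) - 4) = -1] flip signs both sides. So neg: (x + 6) - 4 = 1.
Step 5. [(x + 6) - 4 = 1] 4 comes off first (add 4), so sub: x + 6 = 5.
Step 6. [x + 6 = 5] the outer +6 inverts by subtracting 6, so sub: x = -1.

Answer: x ∈ {-1}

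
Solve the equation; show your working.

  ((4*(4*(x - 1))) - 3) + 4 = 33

Step 1. [((4*(4*(x - 1))) - 3) + 4 = 33] 4 comes off first (subtract 4), so sub: (4*(4*(x - 1))) - 3 = 29.
Step 2. [(4*(4*(x - 1))) - 3 = 29] add 3: x sits inside (… - 3), so sub: 4*(4*(x - 1)) = 32.
Step 3. [4*(4*(x - 1)) = 32] divide by the outer 4 ⇒ div: 4*(x - 1) = 8.
Step 4. [4*(x - 1) = 8] leading coefficient 4: divide by 4, so div: x - 1 = 2.
Step 5. [x - 1 = 2] peel the -1: add 1 from each side, so sub: x = 3.

Answer: x ∈ {3}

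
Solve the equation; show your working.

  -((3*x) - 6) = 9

Step 1. [-((3*x) - 6) = 9] leading − — multiply by −1. So neg: (3*x) - 6 = -9.
Step 2. [(3*x) - 6 = -9] 3 | LHS and 3 | -9: pull 3 out. So factor: x - 2 = -3.
Step 3. [x - 2 = -3] the outer -2 inverts by adding 2 ⇒ sub: x = -1.

Answer: x ∈ {-1}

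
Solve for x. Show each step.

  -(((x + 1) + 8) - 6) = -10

Step 1. [-(((x + 1) + 8) - 6) = -10] flip signs both sides, so neg: ((x + 1) + 8) - 6 = 10.
Step 2. [((x + 1) + 8) - 6 = 10] the outer -6 inverts by adding 6 ⇒ sub: (x + 1) + 8 = 16.
Step 3. [(x + 1) + 8 = 16] peel the +8: subtract 8 from each side ⇒ sub: x + 1 = 8.
Step 4. [x + 1 = 8] 1 comes off first (subtract 1), so sub: x = 7.

Answer: x ∈ {7}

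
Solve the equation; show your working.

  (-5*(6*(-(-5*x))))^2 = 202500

Step 1. [(-5*(6*(-(-5*x))))^2 = 202500] LHS squared, RHS 202500 ≥ 0: apply √ (±), so sqrt: -5*(6*(-(-5*x))) = 450 or -450.
Step 2. [-5*(6*(-(-5*x))) = 450 or -450] -5·(inner) — divide through by -5. So div: 6*(-(-5*x)) = -90 or 90.
Step 3. [6*(-(-5*x)) = -90 or 90] 6·(inner) — divide through by 6, so div: -(-5*x) = -15 or 15.
Step 4. [-(-5*x) = -15 or 15] flip signs both sides. So neg: -5*x = 15 or -15.
Step 5. [-5*x = 15 or -15] -5 out front; divide by -5 ⇒ div: x = -3 or 3.

Answer: x ∈ {-3, 3}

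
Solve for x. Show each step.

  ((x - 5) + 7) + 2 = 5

Step 1. [((x - 5) + 7) + 2 = 5] peel the +2: subtract 2 from each side, so sub: (x - 5) + 7 = 3.
Step 2. [(x - 5) + 7 = 3] peel the +7: subtract 7 from each side, so sub: x - 5 = -4.
Step 3. [x - 5 = -4] peel the -5: add 5 from each side, so sub: x = 1.

Answer: x ∈ {1}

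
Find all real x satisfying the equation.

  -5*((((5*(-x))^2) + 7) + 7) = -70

Step 1. [-5*((((5*(-x))^2) + 7) + 7) = -70] LHS = -5·(…); ÷-5 both sides, so div: (((5*(-x))^2) + 7) + 7 = 14.
Step 2. [(((5*(-x))^2) + 7) + 7 = 14] subtract 7: x sits inside (… + 7) ⇒ sub: ((5*(-x))^2) + 7 = 7.
Step 3. [((5*(-x))^2) + 7 = 7] 7 comes off first (subtract 7). So sub: (5*(-x))^2 = 0.
Step 4. [(5*(-x))^2 = 0] 0 ≥ 0, LHS is (·)² — take ±√, so sqrt: 5*(-x) = 0.
Step 5. [5*(-x) = 0] 5·(inner) — divide through by 5 ⇒ div: -x = 0.
Step 6. [-x = 0] leading − — multiply by −1. So neg: x = 0.

Answer: x ∈ {0}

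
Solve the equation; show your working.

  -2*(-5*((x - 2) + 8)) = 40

Step 1. [-2*(-5*((x - 2) + 8)) = 40] divide by the outer -2. So div: -5*((x - 2) + 8) = -20.
Step 2. [-5*((x - 2) + 8) = -20] -5 out front; divide by -5 ⇒ div: (x - 2) + 8 = 4.
Step 3. [(x - 2) + 8 = 4] 8 comes off first (subtract 8). So sub: x - 2 = -4.
Step 4. [x - 2 = -4] -2 is outermost — add 2 both sides. So sub: x = -2.

Answer: x ∈ {-2}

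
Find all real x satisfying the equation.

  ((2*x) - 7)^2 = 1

Step 1. [((2*x) - 7)^2 = 1] √ both sides: 1 ≥ 0 gives two branches. So sqrt: (2*x) - 7 = 1 or -1.
Step 2. [(2*x) - 7 = 1 or -1] 7 comes off first (add 7) ⇒ sub: 2*x = 8 or 6.
Step 3. [2*x = 8 or 6] leading coefficient 2: divide by 2. So div: x = 4 or 3.

Answer: x ∈ {3, 4}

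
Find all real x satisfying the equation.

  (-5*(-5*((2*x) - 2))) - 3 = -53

Step 1. [(-5*(-5*((2*x) - 2))) - 3 = -53] add 3: x sits inside (… - 3). So sub: -5*(-5*((2*x) - 2)) = -50.
Step 2. [-5*(-5*((2*x) - 2)) = -50] leading coefficient -5: divide by -5. So div: -5*((2*x) - 2) = 10.
Step 3. [-5*((2*x) - 2) = 10] -5·(inner) — divide through by -5. So div: (2*x) - 2 = -2.
Step 4. [(2*x) - 2 = -2] 2 divides every term; factor it out. So factor: x - 1 = -1.
Step 5. [x - 1 = -1] the outer -1 inverts by adding 1. So sub: x = 0.

Answer: x ∈ {0}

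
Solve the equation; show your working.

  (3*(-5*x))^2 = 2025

Step 1. [(3*(-5*x))^2 = 2025] LHS squared, RHS 2025 ≥ 0: apply √ (±) ⇒ sqrt: 3*(-5*x) = 45 or -45.
Step 2. [3*(-5*x) = 45 or -45] 3·(inner) — divide through by 3. So div: -5*x = 15 or -15.
Step 3. [-5*x = 15 or -15] -5 out front; divide by -5 ⇒ div: x = -3 or 3.

Answer: x ∈ {-3, 3}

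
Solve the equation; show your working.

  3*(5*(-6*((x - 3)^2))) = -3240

Step 1. [3*(5*(-6*((x - 3)^2))) = -3240] LHS = 3·(…); ÷3 both sides. So div: 5*(-6*((x - 3)^2)) = -1080.
Step 2. [5*(-6*((x - 3)^2)) = -1080] divide by the outer 5, so div: -6*((x - 3)^2) = -216.
Step 3. [-6*((x - 3)^2) = -216] LHS = -6·(…); ÷-6 both sides. So div: (x - 3)^2 = 36.
Step 4. [(x - 3)^2 = 36] 36 ≥ 0, LHS is (·)² — take ±√ ⇒ sqrt: x - 3 = 6 or -6.
Step 5. [x - 3 = 6 or -6] add 3: x sits inside (… - 3) ⇒ sub: x = 9 or -3.

Answer: x ∈ {-3, 9}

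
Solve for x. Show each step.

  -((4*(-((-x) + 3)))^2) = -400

Step 1. [-((4*(-((-x) + 3)))^2) = -400] LHS negated; negate both sides ⇒ neg: (4*(-((-x) + 3)))^2 = 400.
Step 2. [(4*(-((-x) + 3)))^2 = 400] 400 ≥ 0, LHS is (·)² — take ±√, so sqrt: 4*(-((-x) + 3)) = 20 or -20.
Step 3. [4*(-((-x) + 3)) = 20 or -20] divide by the outer 4. So div: -((-x) + 3) = 5 or -5.
Step 4. [-((-x) + 3) = 5 or -5] LHS negated; negate both sides. So neg: (-x) + 3 = -5 or 5.
Step 5. [(-x) + 3 = -5 or 5] peel the +3: subtract 3 from each side. So sub: -x = -8 or 2.
Step 6. [-x = -8 or 2] leading − — multiply by −1. So neg: x = 8 or -2.

Answer: x ∈ {-2, 8}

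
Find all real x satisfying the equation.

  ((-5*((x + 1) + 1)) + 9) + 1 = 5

Step 1. [((-5*((x + 1) + 1)) + 9) + 1 = 5] subtract 1: x sits inside (… + 1). So sub: (-5*((x + 1) + 1)) + 9 = 4.
Step 2. [(-5*((x + 1) + 1)) + 9 = 4] 9 comes off first (subtract 9). So sub: -5*((x + 1) + 1) = -5.
Step 3. [-5*((x + 1) + 1) = -5] divide by the outer -5, so div: (x + 1) + 1 = 1.
Step 4. [(x + 1) + 1 = 1] +1 is outermost — subtract 1 both sides ⇒ sub: x + 1 = 0.
Step 5. [x + 1 = 0] peel the +1: subtract 1 from each side. So sub: x = -1.

Answer: x ∈ {-1}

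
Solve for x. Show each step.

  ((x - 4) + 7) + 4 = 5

Step 1. [((x - 4) + 7) + 4 = 5] peel the +4: subtract 4 from each side, so sub: (x - 4) + 7 = 1.
Step 2. [(x - 4) + 7 = 1] 7 comes off first (subtract 7) ⇒ sub: x - 4 = -6.
Step 3. [x - 4 = -6] -4 is outermost — add 4 both sides ⇒ sub: x = -2.

Answer: x ∈ {-2}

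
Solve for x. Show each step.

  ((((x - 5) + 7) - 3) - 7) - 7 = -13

Step 1. [((((x - 5) + 7) - 3) - 7) - 7 = -13] add 7: x sits inside (… - 7), so sub: (((x - 5) + 7) - 3) - 7 = -6.
Step 2. [(((x - 5) + 7) - 3) - 7 = -6] peel the -7: add 7 from each side. So sub: ((x - 5) + 7) - 3 = 1.
Step 3. [((x - 5) + 7) - 3 = 1] the outer -3 inverts by adding 3 ⇒ sub: (x - 5) + 7 = 4.
Step 4. [(x - 5) + 7 = 4] the outer +7 inverts by subtracting 7. So sub: x - 5 = -3.
Step 5. [x - 5 = -3] 5 comes off first (add 5), so sub: x = 2.

Answer: x ∈ {2}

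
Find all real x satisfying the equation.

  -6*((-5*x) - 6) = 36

Step 1. [-6*((-5*x) - 6) = 36] LHS = -6·(…); ÷-6 both sides ⇒ div: (-5*x) - 6 = -6.
Step 2. [(-5*x) - 6 = -6] the outer -6 inverts by adding 6, so sub: -5*x = 0.
Step 3. [-5*x = 0] leading coefficient -5: divide by -5. So div: x = 0.

Answer: x ∈ {0}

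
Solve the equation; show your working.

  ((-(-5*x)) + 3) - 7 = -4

Step 1. [((-(-5*x)) + 3) - 7 = -4] peel the -7: add 7 from each side ⇒ sub: (-(-5*x)) + 3 = 3.
Step 2. [(-(-5*x)) + 3 = 3] +3 is outermost — subtract 3 both sides. So sub: -(-5*x) = 0.
Step 3. [-(-5*x) = 0] LHS negated; negate both sides. So neg: -5*x = 0.
Step 4. [-5*x = 0] leading coefficient -5: divide by -5 ⇒ div: x = 0.

Answer: x ∈ {0}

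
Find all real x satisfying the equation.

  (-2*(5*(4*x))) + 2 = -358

Step 1. [(-2*(5*(4*x))) + 2 = -358] -2 divides every term; factor it out. So factor: (5*(4*x)) - 1 = 179.
Step 2. [(5*(4*x)) - 1 = 179] add 1: x sits inside (… - 1) ⇒ sub: 5*(4*x) = 180.
Step 3. [5*(4*x) = 180] leading coefficient 5: divide by 5. So div: 4*x = 36.
Step 4. [4*x = 36] 4·(inner) — divide through by 4. So div: x = 9.

Answer: x ∈ {9}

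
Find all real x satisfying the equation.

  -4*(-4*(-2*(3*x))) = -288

Step 1. [-4*(-4*(-2*(3*x))) = -288] -4 out front; divide by -4, so div: -4*(-2*(3*x)) = 72.
Step 2. [-4*(-2*(3*x)) = 72] divide by the outer -4. So div: -2*(3*x) = -18.
Step 3. [-2*(3*x) = -18] leading coefficient -2: divide by -2. So div: 3*x = 9.
Step 4. [3*x = 9] leading coefficient 3: divide by 3. So div: x = 3.

Answer: x ∈ {3}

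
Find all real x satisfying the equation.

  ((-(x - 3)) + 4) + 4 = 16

Step 1. [((-(x - 3)) + 4) + 4 = 16] subtract 4: x sits inside (… + 4). So sub: (-(x - 3)) + 4 = 12.
Step 2. [(-(x - 3)) + 4 = 12] peel the +4: subtract 4 from each side ⇒ sub: -(x - 3) = 8.
Step 3. [-(x - 3) = 8] flip signs both sides, so neg: x - 3 = -8.
Step 4. [x - 3 = -8] -3 is outermost — add 3 both sides, so sub: x = -5.

Answer: x ∈ {-5}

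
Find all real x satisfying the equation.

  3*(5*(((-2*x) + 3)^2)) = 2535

Step 1. [3*(5*(((-2*x) + 3)^2)) = 2535] leading coefficient 3: divide by 3, so div: 5*(((-2*x) + 3)^2) = 845.
Step 2. [5*(((-2*x) + 3)^2) = 845] divide by the outer 5 ⇒ div: ((-2*x) + 3)^2 = 169.
Step 3. [((-2*x) + 3)^2 = 169] LHS squared, RHS 169 ≥ 0: apply √ (±), so sqrt: (-2*x) + 3 = 13 or -13.
Step 4. [(-2*x) + 3 = 13 or -13] 3 comes off first (subtract 3). So sub: -2*x = 10 or -16.
Step 5. [-2*x = 10 or -16] LHS = -2·(…); ÷-2 both sides ⇒ div: x = -5 or 8.

Answer: x ∈ {-5, 8}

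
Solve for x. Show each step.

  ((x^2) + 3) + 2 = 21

Step 1. [((x^2) + 3) + 2 = 21] 2 comes off first (subtract 2) ⇒ sub: (x^2) + 3 = 19.
Step 2. [(x^2) + 3 = 19] 3 comes off first (subtract 3). So sub: x^2 = 16.
Step 3. [x^2 = 16] √ both sides: 16 ≥ 0 gives two branches. So sqrt: x = 4 or -4.

Answer: x ∈ {-4, 4}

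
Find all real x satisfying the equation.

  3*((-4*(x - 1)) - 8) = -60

Step 1. [3*((-4*(x - 1)) - 8) = -60] divide by the outer 3, so div: (-4*(x - 1)) - 8 = -20.
Step 2. [(-4*(x - 1)) - 8 = -20] -4 divides every term; factor it out ⇒ factor: (x - 1) + 2 = 5.
Step 3. [(x - 1) + 2 = 5] 2 comes off first (subtract 2). So sub: x - 1 = 3.
Step 4. [x - 1 = 3] add 1: x sits inside (… - 1). So sub: x = 4.

Answer: x ∈ {4}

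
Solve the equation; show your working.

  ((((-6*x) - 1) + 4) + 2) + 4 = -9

Step 1. [((((-6*x) - 1) + 4) + 2) + 4 = -9] +4 is outermost — subtract 4 both sides. So sub: (((-6*x) - 1) + 4) + 2 = -13.
Step 2. [(((-6*x) - 1) + 4) + 2 = -13] peel the +2: subtract 2 from each side ⇒ sub: ((-6*x) - 1) + 4 = -15.
Step 3. [((-6*x) - 1) + 4 = -15] subtract 4: x sits inside (… + 4). So sub: (-6*x) - 1 = -19.
Step 4. [(-6*x) - 1 = -19] -1 is outermost — add 1 both sides, so sub: -6*x = -18.
Step 5. [-6*x = -18] leading coefficient -6: divide by -6 ⇒ div: x = 3.

Answer: x ∈ {3}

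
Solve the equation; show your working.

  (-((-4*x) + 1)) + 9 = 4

Step 1. [(-((-4*x) + 1)) + 9 = 4] 9 comes off first (subtract 9), so sub: -((-4*x) + 1) = -5.
Step 2. [-((-4*x) + 1) = -5] LHS negated; negate both sides, so neg: (-4*x) + 1 = 5.
Step 3. [(-4*x) + 1 = 5] 1 comes off first (subtract 1). So sub: -4*x = 4.
Step 4. [-4*x = 4] divide by the outer -4, so div: x = -1.

Answer: x ∈ {-1}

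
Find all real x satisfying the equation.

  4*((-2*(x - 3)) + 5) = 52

Step 1. [4*((-2*(x - 3)) + 5) = 52] 4·(inner) — divide through by 4, so div: (-2*(x - 3)) + 5 = 13.
Step 2. [(-2*(x - 3)) + 5 = 13] 5 comes off first (subtract 5) ⇒ sub: -2*(x - 3) = 8.
Step 3. [-2*(x - 3) = 8] -2 out front; divide by -2 ⇒ div: x - 3 = -4.
Step 4. [x - 3 = -4] peel the -3: add 3 from each side. So sub: x = -1.

Answer: x ∈ {-1}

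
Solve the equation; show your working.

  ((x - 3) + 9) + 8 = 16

Step 1. [((x - 3) + 9) + 8 = 16] peel the +8: subtract 8 from each side, so sub: (x - 3) + 9 = 8.
Step 2. [(x - 3) + 9 = 8] 9 comes off first (subtract 9), so sub: x - 3 = -1.
Step 3. [x - 3 = -1] -3 is outermost — add 3 both sides. So sub: x = 2.

Answer: x ∈ {2}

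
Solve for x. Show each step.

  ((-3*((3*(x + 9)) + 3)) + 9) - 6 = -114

Step 1. [((-3*((3*(x + 9)) + 3)) + 9) - 6 = -114] add 6: x sits inside (… - 6) ⇒ sub: (-3*((3*(x + 9)) + 3)) + 9 = -108.
Step 2. [(-3*((3*(x + 9)) + 3)) + 9 = -108] common factor -3 (LHS and -108) — divide through. So factor: ((3*(x + 9)) + 3) - 3 = 36.
Step 3. [((3*(x + 9)) + 3) - 3 = 36] peel the -3: add 3 from each side, so sub: (3*(x + 9)) + 3 = 39.
Step 4. [(3*(x + 9)) + 3 = 39] subtract 3: x sits inside (… + 3) ⇒ sub: 3*(x + 9) = 36.
Step 5. [3*(x + 9) = 36] LHS = 3·(…); ÷3 both sides. So div: x + 9 = 12.
Step 6. [x + 9 = 12] the outer +9 inverts by subtracting 9. So sub: x = 3.

Answer: x ∈ {3}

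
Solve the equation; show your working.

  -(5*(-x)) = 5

Step 1. [-(5*(-x)) = 5] LHS negated; negate both sides ⇒ neg: 5*(-x) = -5.
Step 2. [5*(-x) = -5] LHS = 5·(…); ÷5 both sides. So div: -x = -1.
Step 3. [-x = -1] flip signs both sides ⇒ neg: x = 1.

Answer: x ∈ {1}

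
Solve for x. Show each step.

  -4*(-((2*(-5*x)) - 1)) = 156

Step 1. [-4*(-((2*(-5*x)) - 1)) = 156] divide by the outer -4. So div: -((2*(-5*x)) - 1) = -39.
Step 2. [-((2*(-5*x)) - 1) = -39] flip signs both sides, so neg: (2*(-5*x)) - 1 = 39.
Step 3. [(2*(-5*x)) - 1 = 39] -1 is outermost — add 1 both sides ⇒ sub: 2*(-5*x) = 40.
Step 4. [2*(-5*x) = 40] 2·(inner) — divide through by 2 ⇒ div: -5*x = 20.
Step 5. [-5*x = 20] divide by the outer -5 ⇒ div: x = -4.

Answer: x ∈ {-4}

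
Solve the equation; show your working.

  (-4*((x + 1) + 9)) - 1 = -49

Step 1. [(-4*((x + 1) + 9)) - 1 = -49] -1 is outermost — add 1 both sides ⇒ sub: -4*((x + 1) + 9) = -48.
Step 2. [-4*((x + 1) + 9) = -48] LHS = -4·(…); ÷-4 both sides. So div: (x + 1) + 9 = 12.
Step 3. [(x + 1) + 9 = 12] subtract 9: x sits inside (… + 9), so sub: x + 1 = 3.
Step 4. [x + 1 = 3] peel the +1: subtract 1 from each side ⇒ sub: x = 2.

Answer: x ∈ {2}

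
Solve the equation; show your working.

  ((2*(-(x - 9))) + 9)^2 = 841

Step 1. [((2*(-(x - 9))) + 9)^2 = 841] 841 ≥ 0, LHS is (·)² — take ±√. So sqrt: (2*(-(x - 9))) + 9 = 29 or -29.
Step 2. [(2*(-(x - 9))) + 9 = 29 or -29] +9 is outermost — subtract 9 both sides ⇒ sub: 2*(-(x - 9)) = 20 or -38.
Step 3. [2*(-(x - 9)) = 20 or -38] divide by the outer 2 ⇒ div: -(x - 9) = 10 or -19.
Step 4. [-(x - 9) = 10 or -19] leading − — multiply by −1 ⇒ neg: x - 9 = -10 or 19.
Step 5. [x - 9 = -10 or 19] the outer -9 inverts by adding 9, so sub: x = -1 or 28.

Answer: x ∈ {-1, 28}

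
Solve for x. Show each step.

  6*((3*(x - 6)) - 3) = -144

Step 1. [6*((3*(x - 6)) - 3) = -144] 6·(inner) — divide through by 6. So div: (3*(x - 6)) - 3 = -24.
Step 2. [(3*(x - 6)) - 3 = -24] common factor 3 (LHS and -24) — divide through ⇒ factor: (x - 6) - 1 = -8.
Step 3. [(x - 6) - 1 = -8] peel the -1: add 1 from each side. So sub: x - 6 = -7.
Step 4. [x - 6 = -7] peel the -6: add 6 from each side. So sub: x = -1.

Answer: x ∈ {-1}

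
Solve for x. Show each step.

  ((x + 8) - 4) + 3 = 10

Step 1. [((x + 8) - 4) + 3 = 10] +3 is outermost — subtract 3 both sides, so sub: (x + 8) - 4 = 7.
Step 2. [(x + 8) - 4 = 7] peel the -4: add 4 from each side, so sub: x + 8 = 11.
Step 3. [x + 8 = 11] the outer +8 inverts by subtracting 8 ⇒ sub: x = 3.

Answer: x ∈ {3}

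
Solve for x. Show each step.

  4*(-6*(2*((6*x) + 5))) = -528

Step 1. [4*(-6*(2*((6*x) + 5))) = -528] leading coefficient 4: divide by 4, so div: -6*(2*((6*x) + 5)) = -132.
Step 2. [-6*(2*((6*x) + 5)) = -132] -6·(inner) — divide through by -6. So div: 2*((6*x) + 5) = 22.
Step 3. [2*((6*x) + 5) = 22] leading coefficient 2: divide by 2, so div: (6*x) + 5 = 11.
Step 4. [(6*x) + 5 = 11] peel the +5: subtract 5 from each side, so sub: 6*x = 6.
Step 5. [6*x = 6] leading coefficient 6: divide by 6, so div: x = 1.

Answer: x ∈ {1}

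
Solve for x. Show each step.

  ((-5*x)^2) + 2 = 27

Step 1. [((-5*x)^2) + 2 = 27] the outer +2 inverts by subtracting 2. So sub: (-5*x)^2 = 25.
Step 2. [(-5*x)^2 = 25] √ both sides: 25 ≥ 0 gives two branches. So sqrt: -5*x = 5 or -5.
Step 3. [-5*x = 5 or -5] -5·(inner) — divide through by -5. So div: x = -1 or 1.

Answer: x ∈ {-1, 1}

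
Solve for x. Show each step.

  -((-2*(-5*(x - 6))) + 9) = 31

Step 1. [-((-2*(-5*(x - 6))) + 9) = 31] LHS negated; negate both sides ⇒ neg: (-2*(-5*(x - 6))) + 9 = -31.
Step 2. [(-2*(-5*(x - 6))) + 9 = -31] subtract 9: x sits inside (… + 9). So sub: -2*(-5*(x - 6)) = -40.
Step 3. [-2*(-5*(x - 6)) = -40] -2·(inner) — divide through by -2. So div: -5*(x - 6) = 20.
Step 4. [-5*(x - 6) = 20] leading coefficient -5: divide by -5. So div: x - 6 = -4.
Step 5. [x - 6 = -4] add 6: x sits inside (… - 6) ⇒ sub: x = 2.

Answer: x ∈ {2}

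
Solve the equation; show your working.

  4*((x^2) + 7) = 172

Step 1. [4*((x^2) + 7) = 172] divide by the outer 4, so div: (x^2) + 7 = 43.
Step 2. [(x^2) + 7 = 43] subtract 7: x sits inside (… + 7), so sub: x^2 = 36.
Step 3. [x^2 = 36] 36 ≥ 0, LHS is (·)² — take ±√. So sqrt: x = 6 or -6.

Answer: x ∈ {-6, 6}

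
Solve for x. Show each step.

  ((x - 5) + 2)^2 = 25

Step 1. [((x - 5) + 2)^2 = 25] 25 ≥ 0, LHS is (·)² — take ±√ ⇒ sqrt: (x - 5) + 2 = 5 or -5.
Step 2. [(x - 5) + 2 = 5 or -5] subtract 2: x sits inside (… + 2), so sub: x - 5 = 3 or -7.
Step 3. [x - 5 = 3 or -7] peel the -5: add 5 from each side. So sub: x = 8 or -2.

Answer: x ∈ {-2, 8}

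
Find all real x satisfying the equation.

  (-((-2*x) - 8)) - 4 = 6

Step 1. [(-((-2*x) - 8)) - 4 = 6] 4 comes off first (add 4). So sub: -((-2*x) - 8) = 10.
Step 2. [-((-2*x) - 8) = 10] LHS negated; negate both sides. So neg: (-2*x) - 8 = -10.
Step 3. [(-2*x) - 8 = -10] add 8: x sits inside (… - 8) ⇒ sub: -2*x = -2.
Step 4. [-2*x = -2] divide by the outer -2. So div: x = 1.

Answer: x ∈ {1}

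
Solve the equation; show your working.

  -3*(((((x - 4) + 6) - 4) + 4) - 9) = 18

Step 1. [-3*(((((x - 4) + 6) - 4) + 4) - 9) = 18] LHS = -3·(…); ÷-3 both sides. So div: ((((x - 4) + 6) - 4) + 4) - 9 = -6.
Step 2. [((((x - 4) + 6) - 4) + 4) - 9 = -6] 9 comes off first (add 9), so sub: (((x - 4) + 6) - 4) + 4 = 3.
Step 3. [(((x - 4) + 6) - 4) + 4 = 3] 4 comes off first (subtract 4) ⇒ sub: ((x - 4) + 6) - 4 = -1.
Step 4. [((x - 4) + 6) - 4 = -1] add 4: x sits inside (… - 4), so sub: (x - 4) + 6 = 3.
Step 5. [(x - 4) + 6 = 3] peel the +6: subtract 6 from each side ⇒ sub: x - 4 = -3.
Step 6. [x - 4 = -3] add 4: x sits inside (… - 4) ⇒ sub: x = 1.

Answer: x ∈ {1}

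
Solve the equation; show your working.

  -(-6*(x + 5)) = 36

Step 1. [-(-6*(x + 5)) = 36] LHS negated; negate both sides ⇒ neg: -6*(x + 5) = -36.
Step 2. [-6*(x + 5) = -36] -6 out front; divide by -6 ⇒ div: x + 5 = 6.
Step 3. [x + 5 = 6] the outer +5 inverts by subtracting 5. So sub: x = 1.

Answer: x ∈ {1}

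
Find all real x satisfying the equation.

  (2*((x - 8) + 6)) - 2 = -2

Step 1. [(2*((x - 8) + 6)) - 2 = -2] 2 divides every term; factor it out. So factor: ((x - 8) + 6) - 1 = -1.
Step 2. [((x - 8) + 6) - 1 = -1] 1 comes off first (add 1) ⇒ sub: (x - 8) + 6 = 0.
Step 3. [(x - 8) + 6 = 0] peel the +6: subtract 6 from each side. So sub: x - 8 = -6.
Step 4. [x - 8 = -6] peel the -8: add 8 from each side ⇒ sub: x = 2.

Answer: x ∈ {2}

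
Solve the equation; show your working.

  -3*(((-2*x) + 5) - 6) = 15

Step 1. [-3*(((-2*x) + 5) - 6) = 15] divide by the outer -3, so div: ((-2*x) + 5) - 6 = -5.
Step 2. [((-2*x) + 5) - 6 = -5] 6 comes off first (add 6) ⇒ sub: (-2*x) + 5 = 1.
Step 3. [(-2*x) + 5 = 1] the outer +5 inverts by subtracting 5. So sub: -2*x = -4.
Step 4. [-2*x = -4] leading coefficient -2: divide by -2 ⇒ div: x = 2.

Answer: x ∈ {2}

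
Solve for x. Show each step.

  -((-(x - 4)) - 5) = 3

Step 1. [-((-(x - 4)) - 5) = 3] leading − — multiply by −1 ⇒ neg: (-(x - 4)) - 5 = -3.
Step 2. [(-(x - 4)) - 5 = -3] peel the -5: add 5 from each side. So sub: -(x - 4) = 2.
Step 3. [-(x - 4) = 2] LHS negated; negate both sides ⇒ neg: x - 4 = -2.
Step 4. [x - 4 = -2] peel the -4: add 4 from each side ⇒ sub: x = 2.

Answer: x ∈ {2}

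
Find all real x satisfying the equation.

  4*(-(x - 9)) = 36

Step 1. [4*(-(x - 9)) = 36] divide by the outer 4 ⇒ div: -(x - 9) = 9.
Step 2. [-(x - 9) = 9] flip signs both sides, so neg: x - 9 = -9.
Step 3. [x - 9 = -9] the outer -9 inverts by adding 9, so sub: x = 0.

Answer: x ∈ {0}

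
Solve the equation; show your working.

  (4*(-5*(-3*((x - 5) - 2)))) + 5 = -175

Step 1. [(4*(-5*(-3*((x - 5) - 2)))) + 5 = -175] the outer +5 inverts by subtracting 5. So sub: 4*(-5*(-3*((x - 5) - 2))) = -180.
Step 2. [4*(-5*(-3*((x - 5) - 2))) = -180] LHS = 4·(…); ÷4 both sides. So div: -5*(-3*((x - 5) - 2)) = -45.
Step 3. [-5*(-3*((x - 5) - 2)) = -45] -5 out front; divide by -5. So div: -3*((x - 5) - 2) = 9.
Step 4. [-3*((x - 5) - 2) = 9] -3·(inner) — divide through by -3, so div: (x - 5) - 2 = -3.
Step 5. [(x - 5) - 2 = -3] 2 comes off first (add 2). So sub: x - 5 = -1.
Step 6. [x - 5 = -1] peel the -5: add 5 from each side ⇒ sub: x = 4.

Answer: x ∈ {4}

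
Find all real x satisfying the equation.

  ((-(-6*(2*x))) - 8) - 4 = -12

Step 1. [((-(-6*(2*x))) - 8) - 4 = -12] peel the -4: add 4 from each side, so sub: (-(-6*(2*x))) - 8 = -8.
Step 2. [(-(-6*(2*x))) - 8 = -8] add 8: x sits inside (… - 8). So sub: -(-6*(2*x)) = 0.
Step 3. [-(-6*(2*x)) = 0] leading − — multiply by −1. So neg: -6*(2*x) = 0.
Step 4. [-6*(2*x) = 0] -6 out front; divide by -6. So div: 2*x = 0.
Step 5. [2*x = 0] LHS = 2·(…); ÷2 both sides ⇒ div: x = 0.

Answer: x ∈ {0}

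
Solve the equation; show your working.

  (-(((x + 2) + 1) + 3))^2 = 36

Step 1. [(-(((x + 2) + 1) + 3))^2 = 36] LHS squared, RHS 36 ≥ 0: apply √ (±). So sqrt: -(((x + 2) + 1) + 3) = 6 or -6.
Step 2. [-(((x + 2) + 1) + 3) = 6 or -6] leading − — multiply by −1, so neg: ((x + 2) + 1) + 3 = -6 or 6.
Step 3. [((x + 2) + 1) + 3 = -6 or 6] peel the +3: subtract 3 from each side ⇒ sub: (x + 2) + 1 = -9 or 3.
Step 4. [(x + 2) + 1 = -9 or 3] 1 comes off first (subtract 1) ⇒ sub: x + 2 = -10 or 2.
Step 5. [x + 2 = -10 or 2] +2 is outermost — subtract 2 both sides, so sub: x = -12 or 0.

Answer: x ∈ {-12, 0}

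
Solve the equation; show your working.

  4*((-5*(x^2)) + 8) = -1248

Step 1. [4*((-5*(x^2)) + 8) = -1248] 4·(inner) — divide through by 4. So div: (-5*(x^2)) + 8 = -312.
Step 2. [(-5*(x^2)) + 8 = -312] +8 is outermost — subtract 8 both sides, so sub: -5*(x^2) = -320.
Step 3. [-5*(x^2) = -320] -5·(inner) — divide through by -5, so div: x^2 = 64.
Step 4. [x^2 = 64] 64 ≥ 0, LHS is (·)² — take ±√. So sqrt: x = 8 or -8.

Answer: x ∈ {-8, 8}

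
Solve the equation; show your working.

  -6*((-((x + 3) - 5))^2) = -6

Step 1. [-6*((-((x + 3) - 5))^2) = -6] -6·(inner) — divide through by -6. So div: (-((x + 3) - 5))^2 = 1.
Step 2. [(-((x + 3) - 5))^2 = 1] LHS squared, RHS 1 ≥ 0: apply √ (±). So sqrt: -((x + 3) - 5) = 1 or -1.
Step 3. [-((x + 3) - 5) = 1 or -1] LHS negated; negate both sides ⇒ neg: (x + 3) - 5 = -1 or 1.
Step 4. [(x + 3) - 5 = -1 or 1] -5 is outermost — add 5 both sides, so sub: x + 3 = 4 or 6.
Step 5. [x + 3 = 4 or 6] +3 is outermost — subtract 3 both sides, so sub: x = 1 or 3.

Answer: x ∈ {1, 3}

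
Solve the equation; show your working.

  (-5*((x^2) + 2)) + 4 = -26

Step 1. [(-5*((x^2) + 2)) + 4 = -26] the outer +4 inverts by subtracting 4 ⇒ sub: -5*((x^2) + 2) = -30.
Step 2. [-5*((x^2) + 2) = -30] divide by the outer -5 ⇒ div: (x^2) + 2 = 6.
Step 3. [(x^2) + 2 = 6] the outer +2 inverts by subtracting 2. So sub: x^2 = 4.
Step 4. [x^2 = 4] √ both sides: 4 ≥ 0 gives two branches ⇒ sqrt: x = 2 or -2.

Answer: x ∈ {-2, 2}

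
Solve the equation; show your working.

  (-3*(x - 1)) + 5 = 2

Step 1. [(-3*(x - 1)) + 5 = 2] +5 is outermost — subtract 5 both sides. So sub: -3*(x - 1) = -3.
Step 2. [-3*(x - 1) = -3] -3 out front; divide by -3, so div: x - 1 = 1.
Step 3. [x - 1 = 1] 1 comes off first (add 1). So sub: x = 2.

Answer: x ∈ {2}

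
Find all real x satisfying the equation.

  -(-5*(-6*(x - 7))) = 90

Step 1. [-(-5*(-6*(x - 7))) = 90] leading − — multiply by −1. So neg: -5*(-6*(x - 7)) = -90.
Step 2. [-5*(-6*(x - 7)) = -90] -5·(inner) — divide through by -5. So div: -6*(x - 7) = 18.
Step 3. [-6*(x - 7) = 18] leading coefficient -6: divide by -6, so div: x - 7 = -3.
Step 4. [x - 7 = -3] peel the -7: add 7 from each side, so sub: x = 4.

Answer: x ∈ {4}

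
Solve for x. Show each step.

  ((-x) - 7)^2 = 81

Step 1. [((-x) - 7)^2 = 81] 81 ≥ 0, LHS is (·)² — take ±√, so sqrt: (-x) - 7 = 9 or -9.
Step 2. [(-x) - 7 = 9 or -9] add 7: x sits inside (… - 7) ⇒ sub: -x = 16 or -2.
Step 3. [-x = 16 or -2] flip signs both sides ⇒ neg: x = -16 or 2.

Answer: x ∈ {-16, 2}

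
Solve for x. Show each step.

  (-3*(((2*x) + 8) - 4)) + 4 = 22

Step 1. [(-3*(((2*x) + 8) - 4)) + 4 = 22] 4 comes off first (subtract 4). So sub: -3*(((2*x) + 8) - 4) = 18.
Step 2. [-3*(((2*x) + 8) - 4) = 18] divide by the outer -3 ⇒ div: ((2*x) + 8) - 4 = -6.
Step 3. [((2*x) + 8) - 4 = -6] the outer -4 inverts by adding 4, so sub: (2*x) + 8 = -2.
Step 4. [(2*x) + 8 = -2] subtract 8: x sits inside (… + 8). So sub: 2*x = -10.
Step 5. [2*x = -10] 2·(inner) — divide through by 2, so div: x = -5.

Answer: x ∈ {-5}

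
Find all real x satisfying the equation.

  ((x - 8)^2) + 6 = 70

Step 1. [((x - 8)^2) + 6 = 70] subtract 6: x sits inside (… + 6). So sub: (x - 8)^2 = 64.
Step 2. [(x - 8)^2 = 64] LHS squared, RHS 64 ≥ 0: apply √ (±) ⇒ sqrt: x - 8 = 8 or -8.
Step 3. [x - 8 = 8 or -8] the outer -8 inverts by adding 8 ⇒ sub: x = 16 or 0.

Answer: x ∈ {0, 16}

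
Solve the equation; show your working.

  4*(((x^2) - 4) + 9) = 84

Step 1. [4*(((x^2) - 4) + 9) = 84] 4·(inner) — divide through by 4, so div: ((x^2) - 4) + 9 = 21.
Step 2. [((x^2) - 4) + 9 = 21] +9 is outermost — subtract 9 both sides, so sub: (x^2) - 4 = 12.
Step 3. [(x^2) - 4 = 12] -4 is outermost — add 4 both sides, so sub: x^2 = 16.
Step 4. [x^2 = 16] √ both sides: 16 ≥ 0 gives two branches ⇒ sqrt: x = 4 or -4.

Answer: x ∈ {-4, 4}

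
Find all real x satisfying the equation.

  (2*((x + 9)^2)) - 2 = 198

Step 1. [(2*((x + 9)^2)) - 2 = 198] add 2: x sits inside (… - 2). So sub: 2*((x + 9)^2) = 200.
Step 2. [2*((x + 9)^2) = 200] leading coefficient 2: divide by 2 ⇒ div: (x + 9)^2 = 100.
Step 3. [(x + 9)^2 = 100] LHS squared, RHS 100 ≥ 0: apply √ (±) ⇒ sqrt: x + 9 = 10 or -10.
Step 4. [x + 9 = 10 or -10] +9 is outermost — subtract 9 both sides ⇒ sub: x = 1 or -19.

Answer: x ∈ {-19, 1}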